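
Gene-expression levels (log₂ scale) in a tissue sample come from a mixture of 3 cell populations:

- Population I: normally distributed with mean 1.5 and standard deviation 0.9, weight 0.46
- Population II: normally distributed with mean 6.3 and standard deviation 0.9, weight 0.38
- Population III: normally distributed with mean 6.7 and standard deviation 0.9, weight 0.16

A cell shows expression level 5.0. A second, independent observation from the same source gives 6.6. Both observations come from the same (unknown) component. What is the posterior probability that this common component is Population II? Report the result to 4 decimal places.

Posterior ∝ prior × likelihood, so P(k | x) ∝ P(Z=k) f_k(x); normalise over all components.
Since both observations come from the same component, the likelihood for component k is f_k(x₁)·f_k(x₂).
  L_I = [0.000230489] × [4.71877e-08] = 1.08762e-11
  L_II = [0.156173] × [0.419315] = 0.0654858
  L_III = [0.0744574] × [0.440541] = 0.0328016
Prior × likelihood for each component:
  P(Z=I)·L_I = 0.46 × 1.08762e-11 = 5.00307e-12
  P(Z=II)·L_II = 0.38 × 0.0654858 = 0.0248846
  P(Z=III)·L_III = 0.16 × 0.0328016 = 0.00524825
Denominator: 5.00307e-12 + 0.0248846 + 0.00524825 = 0.0301329
P(Population II | x) = 0.0248846 / 0.0301329 ≈ 0.8258

0.8258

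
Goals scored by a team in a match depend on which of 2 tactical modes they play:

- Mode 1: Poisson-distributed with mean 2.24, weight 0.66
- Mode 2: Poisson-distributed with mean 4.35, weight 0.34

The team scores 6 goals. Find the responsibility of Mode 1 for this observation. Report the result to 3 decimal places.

0.230

The responsibility of component k is w_k f_k(x) divided by Σ_j w_j f_j(x).
Component likelihoods at x = 6 goals:
  f_1 = e^(−2.24)·2.24^6/6! = 0.0186782
  f_2 = e^(−4.35)·4.35^6/6! = 0.121457
Prior × likelihood for each component:
  w_1·f_1 = 0.66 × 0.0186782 = 0.0123276
  w_2·f_2 = 0.34 × 0.121457 = 0.0412953
Sum: 0.0123276 + 0.0412953 = 0.053623
So the posterior for Mode 1 is 0.0123276 / 0.053623 ≈ 0.230.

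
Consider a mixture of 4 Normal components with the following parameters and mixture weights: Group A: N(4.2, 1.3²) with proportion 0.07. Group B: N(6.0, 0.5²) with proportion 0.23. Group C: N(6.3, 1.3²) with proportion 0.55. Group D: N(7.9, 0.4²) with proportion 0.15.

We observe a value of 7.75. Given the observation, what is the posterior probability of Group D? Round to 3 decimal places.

0.604

Apply Bayes' rule: the posterior for each component is proportional to its prior times its likelihood at x.
Component likelihoods at x = 7.75:
  p_A = (1/(1.3·√(2π)))·exp(−(7.75−4.2)²/(2·1.3²)) = 0.306879·exp(-3.72855) = 0.00737357
  p_B = (1/(0.5·√(2π)))·exp(−(7.75−6.0)²/(2·0.5²)) = 0.797885·exp(-6.12500) = 0.00174537
  p_C = (1/(1.3·√(2π)))·exp(−(7.75−6.3)²/(2·1.3²)) = 0.306879·exp(-0.62204) = 0.164747
  p_D = (1/(0.4·√(2π)))·exp(−(7.75−7.9)²/(2·0.4²)) = 0.997356·exp(-0.07031) = 0.929638
Weight by the priors:
  π_A·p_A = 0.07 × 0.00737357 = 0.00051615
  π_B·p_B = 0.23 × 0.00174537 = 0.000401434
  π_C·p_C = 0.55 × 0.164747 = 0.0906109
  π_D·p_D = 0.15 × 0.929638 = 0.139446
Marginal: 0.00051615 + 0.000401434 + 0.0906109 + 0.139446 = 0.230974
P(Group D | 7.75) = 0.139446 / 0.230974 ≈ 0.604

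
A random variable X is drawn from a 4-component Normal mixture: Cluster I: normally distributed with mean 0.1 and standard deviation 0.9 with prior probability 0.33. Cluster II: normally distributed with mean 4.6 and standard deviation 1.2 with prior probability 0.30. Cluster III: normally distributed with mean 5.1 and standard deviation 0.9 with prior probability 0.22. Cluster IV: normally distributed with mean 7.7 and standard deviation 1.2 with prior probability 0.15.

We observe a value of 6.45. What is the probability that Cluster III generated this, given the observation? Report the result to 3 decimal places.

P(component k | x) = P(Z=k)·f_k(x) / marginal(x), where marginal(x) = Σ_j P(Z=j)·f_j(x).
Component likelihoods at x = 6.45:
  p_I = (1/(0.9·√(2π)))·exp(−(6.45−0.1)²/(2·0.9²)) = 0.443269·exp(-24.89043) = 6.86895e-12
  p_II = (1/(1.2·√(2π)))·exp(−(6.45−4.6)²/(2·1.2²)) = 0.332452·exp(-1.18837) = 0.101304
  p_III = (1/(0.9·√(2π)))·exp(−(6.45−5.1)²/(2·0.9²)) = 0.443269·exp(-1.12500) = 0.143908
  p_IV = (1/(1.2·√(2π)))·exp(−(6.45−7.7)²/(2·1.2²)) = 0.332452·exp(-0.54253) = 0.193245
Multiply by the mixture weights:
  P(Z=I)·p_I = 0.33 × 6.86895e-12 = 2.26675e-12
  P(Z=II)·p_II = 0.30 × 0.101304 = 0.0303912
  P(Z=III)·p_III = 0.22 × 0.143908 = 0.0316599
  P(Z=IV)·p_IV = 0.15 × 0.193245 = 0.0289868
Evidence: 2.26675e-12 + 0.0303912 + 0.0316599 + 0.0289868 = 0.0910379
So the posterior for Cluster III is 0.0316599 / 0.0910379 ≈ 0.348.

0.348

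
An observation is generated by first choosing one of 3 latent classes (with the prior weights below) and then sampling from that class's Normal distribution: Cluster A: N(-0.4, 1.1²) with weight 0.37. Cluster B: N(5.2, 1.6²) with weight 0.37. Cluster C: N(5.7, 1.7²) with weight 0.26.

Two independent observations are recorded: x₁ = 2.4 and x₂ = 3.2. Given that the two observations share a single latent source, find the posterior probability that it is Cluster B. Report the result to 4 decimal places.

Apply Bayes' rule: the posterior for each component is proportional to its prior times its likelihood at x.
Since both observations come from the same component, the likelihood for component k is f_k(x₁)·f_k(x₂).
  f_A = [0.0142085] × [0.00171281] = 2.43364e-05
  f_B = [0.0539233] × [0.114156] = 0.00615565
  f_C = [0.0356627] × [0.0795888] = 0.00283835
Prior × likelihood for each component:
  P(Z=A)·f_A = 0.37 × 2.43364e-05 = 9.00446e-06
  P(Z=B)·f_B = 0.37 × 0.00615565 = 0.00227759
  P(Z=C)·f_C = 0.26 × 0.00283835 = 0.000737972
Evidence: 9.00446e-06 + 0.00227759 + 0.000737972 = 0.00302457
So the posterior for Cluster B is 0.00227759 / 0.00302457 ≈ 0.7530.

0.7530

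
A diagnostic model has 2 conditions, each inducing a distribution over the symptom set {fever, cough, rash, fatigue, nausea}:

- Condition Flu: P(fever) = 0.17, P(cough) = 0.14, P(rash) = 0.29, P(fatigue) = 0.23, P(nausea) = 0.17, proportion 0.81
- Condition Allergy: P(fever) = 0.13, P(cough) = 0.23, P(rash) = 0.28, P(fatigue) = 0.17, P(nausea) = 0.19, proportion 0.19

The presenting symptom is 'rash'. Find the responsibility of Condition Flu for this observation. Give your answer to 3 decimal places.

P(component k | x) = π_k·f_k(x) / marginal(x), where marginal(x) = Σ_j π_j·f_j(x).
Categorical probabilities:
  L_Flu = P(rash | comp) = 0.29
  L_Allergy = P(rash | comp) = 0.28
Prior × likelihood for each component:
  π_Flu·L_Flu = 0.81 × 0.29 = 0.2349
  π_Allergy·L_Allergy = 0.19 × 0.28 = 0.0532
Marginal: 0.2349 + 0.0532 = 0.2881
P(Condition Flu | the observation) = 0.2349 / 0.2881 ≈ 0.815

0.815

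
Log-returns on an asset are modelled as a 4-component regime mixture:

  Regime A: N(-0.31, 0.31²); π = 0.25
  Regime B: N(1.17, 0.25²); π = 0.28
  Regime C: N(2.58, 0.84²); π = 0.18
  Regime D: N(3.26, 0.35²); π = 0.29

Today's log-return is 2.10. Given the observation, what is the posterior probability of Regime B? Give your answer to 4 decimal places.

Posterior ∝ prior × likelihood, so P(k | x) ∝ P(Z=k) f_k(x); normalise over all components.
Component likelihoods at x = 2.10:
  p_A = (1/(0.31·√(2π)))·exp(−(2.10−-0.31)²/(2·0.31²)) = 1.286911·exp(-30.21904) = 9.67353e-14
  p_B = (1/(0.25·√(2π)))·exp(−(2.10−1.17)²/(2·0.25²)) = 1.595769·exp(-6.91920) = 0.00157761
  p_C = (1/(0.84·√(2π)))·exp(−(2.10−2.58)²/(2·0.84²)) = 0.474931·exp(-0.16327) = 0.40339
  p_D = (1/(0.35·√(2π)))·exp(−(2.10−3.26)²/(2·0.35²)) = 1.139835·exp(-5.49224) = 0.00469451
Prior × likelihood for each component:
  P(Z=A)·p_A = 0.25 × 9.67353e-14 = 2.41838e-14
  P(Z=B)·p_B = 0.28 × 0.00157761 = 0.000441731
  P(Z=C)·p_C = 0.18 × 0.40339 = 0.0726103
  P(Z=D)·p_D = 0.29 × 0.00469451 = 0.00136141
Sum: 2.41838e-14 + 0.000441731 + 0.0726103 + 0.00136141 = 0.0744134
P(Regime B | the observation) = 0.000441731 / 0.0744134 ≈ 0.0059

0.0059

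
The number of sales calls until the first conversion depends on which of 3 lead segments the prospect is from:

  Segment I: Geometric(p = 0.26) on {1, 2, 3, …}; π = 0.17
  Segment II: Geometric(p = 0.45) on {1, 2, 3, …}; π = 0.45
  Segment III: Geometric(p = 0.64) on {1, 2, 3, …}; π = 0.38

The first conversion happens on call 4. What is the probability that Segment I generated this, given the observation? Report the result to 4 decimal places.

0.2845

P(component k | x) = P(Z=k)·f_k(x) / marginal(x), where marginal(x) = Σ_j P(Z=j)·f_j(x).
Component likelihoods at x = 4:
  p_I = 0.105358
  p_II = 0.0748688
  p_III = 0.0298598
Prior × likelihood for each component:
  P(Z=I)·p_I = 0.17 × 0.105358 = 0.0179109
  P(Z=II)·p_II = 0.45 × 0.0748688 = 0.0336909
  P(Z=III)·p_III = 0.38 × 0.0298598 = 0.0113467
Evidence: 0.0179109 + 0.0336909 + 0.0113467 = 0.0629486
So the posterior for Segment I is 0.0179109 / 0.0629486 ≈ 0.2845.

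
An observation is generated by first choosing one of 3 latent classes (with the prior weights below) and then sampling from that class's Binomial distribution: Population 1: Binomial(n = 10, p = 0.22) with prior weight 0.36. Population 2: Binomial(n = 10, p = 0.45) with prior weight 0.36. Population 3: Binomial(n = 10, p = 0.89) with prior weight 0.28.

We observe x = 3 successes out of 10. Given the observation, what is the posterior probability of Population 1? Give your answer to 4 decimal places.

0.5741

Apply Bayes' rule: the posterior for each component is proportional to its prior times its likelihood at x.
Component likelihoods at x = 3 successes out of 10:
  L_1 = 0.224446
  L_2 = 0.166478
  L_3 = 1.64854e-05
Weight by the priors:
  π_1·L_1 = 0.36 × 0.224446 = 0.0808005
  π_2·L_2 = 0.36 × 0.166478 = 0.0599322
  π_3·L_3 = 0.28 × 1.64854e-05 = 4.61592e-06
Normaliser: 0.0808005 + 0.0599322 + 4.61592e-06 = 0.140737
P(Population 1 | data) ≈ 0.5741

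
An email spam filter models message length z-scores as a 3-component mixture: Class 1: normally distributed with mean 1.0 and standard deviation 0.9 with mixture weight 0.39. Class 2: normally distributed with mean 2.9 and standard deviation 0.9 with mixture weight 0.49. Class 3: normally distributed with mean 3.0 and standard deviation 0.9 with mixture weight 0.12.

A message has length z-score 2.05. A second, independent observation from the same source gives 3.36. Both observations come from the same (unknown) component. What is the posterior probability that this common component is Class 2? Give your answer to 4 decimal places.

Posterior ∝ prior × likelihood, so P(k | x) ∝ π_k f_k(x); normalise over all components.
Since both observations come from the same component, the likelihood for component k is f_k(x₁)·f_k(x₂).
  L_1 = [(1/(0.9·√(2π)))·exp(−(2.05−1.0)²/(2·0.9²)) = 0.443269·exp(-0.68056) = 0.224443] × [0.0142414] = 0.00319638
  L_2 = [(1/(0.9·√(2π)))·exp(−(2.05−2.9)²/(2·0.9²)) = 0.443269·exp(-0.44599) = 0.283777] × [0.388992] = 0.110387
  L_3 = [(1/(0.9·√(2π)))·exp(−(2.05−3.0)²/(2·0.9²)) = 0.443269·exp(-0.55710) = 0.253935] × [0.409189] = 0.103907
Multiply by the mixture weights:
  π_1·L_1 = 0.39 × 0.00319638 = 0.00124659
  π_2·L_2 = 0.49 × 0.110387 = 0.0540897
  π_3·L_3 = 0.12 × 0.103907 = 0.0124689
Sum: 0.00124659 + 0.0540897 + 0.0124689 = 0.0678052
So the posterior for Class 2 is 0.0540897 / 0.0678052 ≈ 0.7977.

0.7977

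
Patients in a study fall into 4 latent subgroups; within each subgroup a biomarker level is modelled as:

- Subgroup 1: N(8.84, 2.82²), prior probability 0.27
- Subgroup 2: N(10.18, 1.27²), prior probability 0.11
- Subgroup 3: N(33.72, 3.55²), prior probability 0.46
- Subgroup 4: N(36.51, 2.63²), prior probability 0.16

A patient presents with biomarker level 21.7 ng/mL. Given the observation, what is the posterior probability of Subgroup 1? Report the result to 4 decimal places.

0.0069

P(component k | x) = π_k·f_k(x) / marginal(x), where marginal(x) = Σ_j π_j·f_j(x).
Normal densities:
  L_1 = (1/(2.82·√(2π)))·exp(−(21.7−8.84)²/(2·2.82²)) = 0.141469·exp(-10.39809) = 4.31346e-06
  L_2 = (1/(1.27·√(2π)))·exp(−(21.7−10.18)²/(2·1.27²)) = 0.314128·exp(-41.14031) = 4.26676e-19
  L_3 = (1/(3.55·√(2π)))·exp(−(21.7−33.72)²/(2·3.55²)) = 0.112378·exp(-5.73221) = 0.000364094
  L_4 = (1/(2.63·√(2π)))·exp(−(21.7−36.51)²/(2·2.63²)) = 0.151689·exp(-15.85509) = 1.97323e-08
Weight by the priors:
  π_1·L_1 = 0.27 × 4.31346e-06 = 1.16464e-06
  π_2·L_2 = 0.11 × 4.26676e-19 = 4.69344e-20
  π_3·L_3 = 0.46 × 0.000364094 = 0.000167483
  π_4·L_4 = 0.16 × 1.97323e-08 = 3.15717e-09
Denominator: 1.16464e-06 + 4.69344e-20 + 0.000167483 + 3.15717e-09 = 0.000168651
P(Subgroup 1 | 21.7 ng/mL) = 1.16464e-06 / 0.000168651 ≈ 0.0069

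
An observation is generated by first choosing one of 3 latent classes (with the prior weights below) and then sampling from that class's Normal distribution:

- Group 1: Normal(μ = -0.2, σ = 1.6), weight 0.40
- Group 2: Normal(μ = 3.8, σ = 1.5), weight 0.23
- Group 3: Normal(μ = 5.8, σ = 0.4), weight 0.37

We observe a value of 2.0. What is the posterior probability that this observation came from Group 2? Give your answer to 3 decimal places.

0.434

P(component k | x) = w_k·f_k(x) / marginal(x), where marginal(x) = Σ_j w_j·f_j(x).
Component likelihoods at x = 2.0:
  p_1 = 0.0968827
  p_2 = 0.129457
  p_3 = 2.51948e-20
Unnormalised posteriors:
  w_1·p_1 = 0.40 × 0.0968827 = 0.0387531
  w_2·p_2 = 0.23 × 0.129457 = 0.0297752
  w_3·p_3 = 0.37 × 2.51948e-20 = 9.32209e-21
Denominator: 0.0387531 + 0.0297752 + 9.32209e-21 = 0.0685283
So the posterior for Group 2 is 0.0297752 / 0.0685283 ≈ 0.434.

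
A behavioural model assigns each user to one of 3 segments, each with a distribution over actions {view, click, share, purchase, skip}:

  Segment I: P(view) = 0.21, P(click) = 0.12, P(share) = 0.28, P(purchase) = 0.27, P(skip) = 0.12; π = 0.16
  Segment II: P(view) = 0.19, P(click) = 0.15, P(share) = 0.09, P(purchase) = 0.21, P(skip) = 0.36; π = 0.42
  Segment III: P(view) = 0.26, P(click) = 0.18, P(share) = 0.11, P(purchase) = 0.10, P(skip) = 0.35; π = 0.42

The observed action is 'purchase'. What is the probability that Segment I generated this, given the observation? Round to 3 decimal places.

Posterior ∝ prior × likelihood, so P(k | x) ∝ w_k f_k(x); normalise over all components.
Evaluate each component's likelihood at the observed value:
  f_I = P(purchase | comp) = 0.27
  f_II = P(purchase | comp) = 0.21
  f_III = P(purchase | comp) = 0.10
Multiply by the mixture weights:
  w_I·f_I = 0.16 × 0.27 = 0.0432
  w_II·f_II = 0.42 × 0.21 = 0.0882
  w_III·f_III = 0.42 × 0.1 = 0.042
Marginal: 0.0432 + 0.0882 + 0.042 = 0.1734
So the posterior for Segment I is 0.0432 / 0.1734 ≈ 0.249.

0.249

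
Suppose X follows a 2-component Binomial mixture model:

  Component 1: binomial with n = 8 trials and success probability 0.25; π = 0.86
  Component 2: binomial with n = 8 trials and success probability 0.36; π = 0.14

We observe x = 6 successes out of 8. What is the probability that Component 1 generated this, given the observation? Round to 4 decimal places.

The responsibility of component k is P(Z=k) f_k(x) divided by Σ_j P(Z=j) f_j(x).
Component likelihoods at x = 6 successes out of 8:
  p_1 = C(8,6)·0.25^6·0.75^2 = 28·0.000244141·0.5625 = 0.00384521
  p_2 = C(8,6)·0.36^6·0.64^2 = 28·0.00217678·0.4096 = 0.0249651
Unnormalised posteriors:
  P(Z=1)·p_1 = 0.86 × 0.00384521 = 0.00330688
  P(Z=2)·p_2 = 0.14 × 0.0249651 = 0.00349511
Evidence: 0.00330688 + 0.00349511 = 0.006802
P(Component 1 | 6 successes out of 8) = 0.00330688 / 0.006802 ≈ 0.4862

0.4862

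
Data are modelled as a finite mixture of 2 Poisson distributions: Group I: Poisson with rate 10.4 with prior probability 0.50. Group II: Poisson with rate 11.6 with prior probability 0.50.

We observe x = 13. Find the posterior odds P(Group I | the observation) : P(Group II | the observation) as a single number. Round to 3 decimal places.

0.803

Posterior odds = (π_i f_i(x)) / (π_j f_j(x)); the normalising sum cancels.
Evaluate each component's likelihood at the observed value:
  f_I = e^(−10.4)·10.4^13/13! = 0.0813749
  f_II = e^(−11.6)·11.6^13/13! = 0.101358
Posterior odds = (π_I·f_I) / (π_II·f_II) = (0.50·0.0813749) / (0.50·0.101358) = 0.0406875 / 0.0506789 ≈ 0.803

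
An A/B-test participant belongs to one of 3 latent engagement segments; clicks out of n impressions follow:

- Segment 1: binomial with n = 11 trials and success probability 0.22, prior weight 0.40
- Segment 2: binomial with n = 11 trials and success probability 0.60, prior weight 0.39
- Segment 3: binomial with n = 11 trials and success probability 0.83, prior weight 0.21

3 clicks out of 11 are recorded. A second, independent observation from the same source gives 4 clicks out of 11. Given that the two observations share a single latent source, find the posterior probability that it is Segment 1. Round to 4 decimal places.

0.9535

Posterior ∝ prior × likelihood, so P(k | x) ∝ w_k f_k(x); normalise over all components.
Since both observations come from the same component, the likelihood for component k is f_k(x₁)·f_k(x₂).
  L_1 = [C(11,3)·0.22^3·0.78^8 = 165·0.010648·0.137011 = 0.240718] × [0.13579] = 0.032687
  L_2 = [C(11,3)·0.60^3·0.40^8 = 165·0.216·0.00065536 = 0.023357] × [0.0700711] = 0.00163665
  L_3 = [C(11,3)·0.83^3·0.17^8 = 165·0.571787·6.97576e-07 = 6.58127e-05] × [0.000642641] = 4.2294e-08
Prior × likelihood for each component:
  w_1·L_1 = 0.40 × 0.032687 = 0.0130748
  w_2·L_2 = 0.39 × 0.00163665 = 0.000638295
  w_3·L_3 = 0.21 × 4.2294e-08 = 8.88173e-09
Marginal: 0.0130748 + 0.000638295 + 8.88173e-09 = 0.0137131
P(Segment 1 | x₁,x₂) = 0.0130748 / 0.0137131 ≈ 0.9535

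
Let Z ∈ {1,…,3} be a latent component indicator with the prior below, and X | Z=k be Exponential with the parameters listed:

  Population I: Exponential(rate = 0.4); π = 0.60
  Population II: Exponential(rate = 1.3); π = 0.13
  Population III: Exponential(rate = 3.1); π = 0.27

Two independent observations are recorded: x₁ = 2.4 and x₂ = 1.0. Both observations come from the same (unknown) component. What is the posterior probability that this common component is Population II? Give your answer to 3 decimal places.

0.097

The responsibility of component k is P(Z=k) f_k(x) divided by Σ_j P(Z=j) f_j(x).
Since both observations come from the same component, the likelihood for component k is f_k(x₁)·f_k(x₂).
  p_I = [0.153157] × [0.268128] = 0.0410657
  p_II = [0.0574043] × [0.354291] = 0.0203379
  p_III = [0.00182058] × [0.139653] = 0.000254249
Multiply by the mixture weights:
  P(Z=I)·p_I = 0.60 × 0.0410657 = 0.0246394
  P(Z=II)·p_II = 0.13 × 0.0203379 = 0.00264392
  P(Z=III)·p_III = 0.27 × 0.000254249 = 6.86473e-05
Normaliser: 0.0246394 + 0.00264392 + 6.86473e-05 = 0.027352
P(Population II | x) = 0.00264392 / 0.027352 ≈ 0.097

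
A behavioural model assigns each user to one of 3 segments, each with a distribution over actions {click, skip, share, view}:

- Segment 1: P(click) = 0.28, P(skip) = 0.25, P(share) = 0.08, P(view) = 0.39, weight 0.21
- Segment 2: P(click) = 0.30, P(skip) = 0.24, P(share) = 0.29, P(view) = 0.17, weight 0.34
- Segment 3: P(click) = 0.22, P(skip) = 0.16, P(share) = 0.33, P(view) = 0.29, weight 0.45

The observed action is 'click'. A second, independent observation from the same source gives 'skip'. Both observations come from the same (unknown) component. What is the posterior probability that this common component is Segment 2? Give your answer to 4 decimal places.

0.4449

Posterior ∝ prior × likelihood, so P(k | x) ∝ P(Z=k) f_k(x); normalise over all components.
Since both observations come from the same component, the likelihood for component k is f_k(x₁)·f_k(x₂).
  f_1 = [P(click | comp) = 0.28] × [0.25] = 0.07
  f_2 = [P(click | comp) = 0.30] × [0.24] = 0.072
  f_3 = [P(click | comp) = 0.22] × [0.16] = 0.0352
Prior × likelihood for each component:
  P(Z=1)·f_1 = 0.21 × 0.07 = 0.0147
  P(Z=2)·f_2 = 0.34 × 0.072 = 0.02448
  P(Z=3)·f_3 = 0.45 × 0.0352 = 0.01584
Evidence: 0.0147 + 0.02448 + 0.01584 = 0.05502
Responsibility of Segment 2: 0.02448 / 0.05502 ≈ 0.4449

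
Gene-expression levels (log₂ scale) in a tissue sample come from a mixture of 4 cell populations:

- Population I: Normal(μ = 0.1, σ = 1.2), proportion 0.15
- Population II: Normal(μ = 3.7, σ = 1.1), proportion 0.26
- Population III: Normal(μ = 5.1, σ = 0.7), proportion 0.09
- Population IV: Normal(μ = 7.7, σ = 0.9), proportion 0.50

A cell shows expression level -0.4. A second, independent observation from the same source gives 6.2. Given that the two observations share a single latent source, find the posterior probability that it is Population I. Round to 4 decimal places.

Posterior ∝ prior × likelihood, so P(k | x) ∝ π_k f_k(x); normalise over all components.
Since both observations come from the same component, the likelihood for component k is f_k(x₁)·f_k(x₂).
  p_I = [(1/(1.2·√(2π)))·exp(−(-0.4−0.1)²/(2·1.2²)) = 0.332452·exp(-0.08681) = 0.30481] × [8.13924e-07] = 2.48092e-07
  p_II = [(1/(1.1·√(2π)))·exp(−(-0.4−3.7)²/(2·1.1²)) = 0.362675·exp(-6.94628) = 0.000348968] × [0.0274087] = 9.56478e-06
  p_III = [(1/(0.7·√(2π)))·exp(−(-0.4−5.1)²/(2·0.7²)) = 0.569918·exp(-30.86735) = 2.24024e-14] × [0.165803] = 3.71437e-15
  p_IV = [(1/(0.9·√(2π)))·exp(−(-0.4−7.7)²/(2·0.9²)) = 0.443269·exp(-40.50000) = 1.1422e-18] × [0.11053] = 1.26247e-19
Multiply by the mixture weights:
  π_I·p_I = 0.15 × 2.48092e-07 = 3.72139e-08
  π_II·p_II = 0.26 × 9.56478e-06 = 2.48684e-06
  π_III·p_III = 0.09 × 3.71437e-15 = 3.34293e-16
  π_IV·p_IV = 0.50 × 1.26247e-19 = 6.31236e-20
Sum: 3.72139e-08 + 2.48684e-06 + 3.34293e-16 + 6.31236e-20 = 2.52406e-06
So the posterior for Population I is 3.72139e-08 / 2.52406e-06 ≈ 0.0147.

0.0147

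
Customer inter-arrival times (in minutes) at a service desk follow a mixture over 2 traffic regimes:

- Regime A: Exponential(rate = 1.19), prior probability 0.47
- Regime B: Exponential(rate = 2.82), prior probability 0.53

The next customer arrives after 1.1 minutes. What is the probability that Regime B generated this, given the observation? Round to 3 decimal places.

P(component k | x) = w_k·f_k(x) / marginal(x), where marginal(x) = Σ_j w_j·f_j(x).
Exponential densities:
  f_A = 1.19·e^(−1.19·1.1) = 1.19·e^(−1.3090) = 0.321407
  f_B = 2.82·e^(−2.82·1.1) = 2.82·e^(−3.1020) = 0.126785
Prior × likelihood for each component:
  w_A·f_A = 0.47 × 0.321407 = 0.151061
  w_B·f_B = 0.53 × 0.126785 = 0.067196
Normaliser: 0.151061 + 0.067196 = 0.218257
Responsibility of Regime B: 0.067196 / 0.218257 ≈ 0.308

0.308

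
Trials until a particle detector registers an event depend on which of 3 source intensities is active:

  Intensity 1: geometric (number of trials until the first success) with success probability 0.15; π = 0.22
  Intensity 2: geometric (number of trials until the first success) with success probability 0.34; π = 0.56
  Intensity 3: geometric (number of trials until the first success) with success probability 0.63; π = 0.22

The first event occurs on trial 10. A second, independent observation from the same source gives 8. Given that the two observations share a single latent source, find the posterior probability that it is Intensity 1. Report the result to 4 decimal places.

By Bayes' theorem, P(k | x) = π_k f_k(x) / Σ_j π_j f_j(x).
Since both observations come from the same component, the likelihood for component k is f_k(x₁)·f_k(x₂).
  L_1 = [0.15·(1−0.15)^9 = 0.15·0.231617 = 0.0347425] × [0.0480866] = 0.00167065
  L_2 = [0.34·(1−0.34)^9 = 0.34·0.0237627 = 0.00807931] × [0.0185475] = 0.000149851
  L_3 = [0.63·(1−0.63)^9 = 0.63·0.000129962 = 8.18759e-05] × [0.000598071] = 4.89676e-08
Unnormalised posteriors:
  π_1·L_1 = 0.22 × 0.00167065 = 0.000367543
  π_2·L_2 = 0.56 × 0.000149851 = 8.39168e-05
  π_3·L_3 = 0.22 × 4.89676e-08 = 1.07729e-08
Marginal: 0.000367543 + 8.39168e-05 + 1.07729e-08 = 0.00045147
Responsibility of Intensity 1: 0.000367543 / 0.00045147 ≈ 0.8141

0.8141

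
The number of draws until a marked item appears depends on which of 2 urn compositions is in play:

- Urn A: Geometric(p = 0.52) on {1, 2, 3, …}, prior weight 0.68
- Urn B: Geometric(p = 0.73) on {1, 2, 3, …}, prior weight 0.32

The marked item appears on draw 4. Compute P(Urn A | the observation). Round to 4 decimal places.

0.8948

P(component k | x) = π_k·f_k(x) / marginal(x), where marginal(x) = Σ_j π_j·f_j(x).
Geometric probabilities:
  f_A = 0.52·(1−0.52)^3 = 0.52·0.110592 = 0.0575078
  f_B = 0.73·(1−0.73)^3 = 0.73·0.019683 = 0.0143686
Unnormalised posteriors:
  π_A·f_A = 0.68 × 0.0575078 = 0.0391053
  π_B·f_B = 0.32 × 0.0143686 = 0.00459795
Normaliser: 0.0391053 + 0.00459795 = 0.0437033
So the posterior for Urn A is 0.0391053 / 0.0437033 ≈ 0.8948.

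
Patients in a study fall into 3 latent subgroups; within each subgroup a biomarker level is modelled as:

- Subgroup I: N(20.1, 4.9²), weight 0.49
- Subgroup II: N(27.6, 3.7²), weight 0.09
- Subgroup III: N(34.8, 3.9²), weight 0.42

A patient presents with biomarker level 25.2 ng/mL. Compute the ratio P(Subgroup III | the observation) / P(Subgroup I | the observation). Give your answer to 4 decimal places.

0.0895

Posterior odds = (P(Z=i) f_i(x)) / (P(Z=j) f_j(x)); the normalising sum cancels.
Normal densities:
  p_I = 0.0473673
  p_II = 0.0873665
  p_III = 0.00494439
Posterior odds = (P(Z=III)·p_III) / (P(Z=I)·p_I) = (0.42·0.00494439) / (0.49·0.0473673) = 0.00207665 / 0.02321 ≈ 0.0895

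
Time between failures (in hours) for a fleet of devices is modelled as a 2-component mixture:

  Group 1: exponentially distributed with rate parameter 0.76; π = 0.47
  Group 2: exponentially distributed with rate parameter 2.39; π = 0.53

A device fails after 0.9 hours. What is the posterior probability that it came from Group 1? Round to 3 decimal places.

The responsibility of component k is P(Z=k) f_k(x) divided by Σ_j P(Z=j) f_j(x).
Component likelihoods at x = 0.9 hours:
  f_1 = 0.383492
  f_2 = 0.278119
Weight by the priors:
  P(Z=1)·f_1 = 0.47 × 0.383492 = 0.180241
  P(Z=2)·f_2 = 0.53 × 0.278119 = 0.147403
Sum: 0.180241 + 0.147403 = 0.327644
So the posterior for Group 1 is 0.180241 / 0.327644 ≈ 0.550.

0.550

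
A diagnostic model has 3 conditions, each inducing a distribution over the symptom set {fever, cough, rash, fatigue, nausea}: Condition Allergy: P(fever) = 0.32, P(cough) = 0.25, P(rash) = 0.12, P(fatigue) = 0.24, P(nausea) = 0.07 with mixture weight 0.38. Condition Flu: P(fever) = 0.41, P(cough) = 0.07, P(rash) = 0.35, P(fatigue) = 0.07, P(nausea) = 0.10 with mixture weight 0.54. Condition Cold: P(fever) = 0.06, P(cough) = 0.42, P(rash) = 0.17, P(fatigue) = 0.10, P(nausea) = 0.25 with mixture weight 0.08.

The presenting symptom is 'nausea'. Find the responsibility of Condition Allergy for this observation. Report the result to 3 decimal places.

P(component k | x) = w_k·f_k(x) / marginal(x), where marginal(x) = Σ_j w_j·f_j(x).
Evaluate each component's likelihood at the observed value:
  p_Allergy = P(nausea | comp) = 0.07
  p_Flu = P(nausea | comp) = 0.10
  p_Cold = P(nausea | comp) = 0.25
Multiply by the mixture weights:
  w_Allergy·p_Allergy = 0.38 × 0.07 = 0.0266
  w_Flu·p_Flu = 0.54 × 0.1 = 0.054
  w_Cold·p_Cold = 0.08 × 0.25 = 0.02
Sum: 0.0266 + 0.054 + 0.02 = 0.1006
P(Condition Allergy | the observation) ≈ 0.264

0.264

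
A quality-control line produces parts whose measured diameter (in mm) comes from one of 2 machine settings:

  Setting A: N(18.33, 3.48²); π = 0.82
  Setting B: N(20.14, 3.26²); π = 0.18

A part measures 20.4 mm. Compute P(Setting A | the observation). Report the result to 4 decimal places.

Posterior ∝ prior × likelihood, so P(k | x) ∝ w_k f_k(x); normalise over all components.
Evaluate each component's likelihood at the observed value:
  f_A = (1/(3.48·√(2π)))·exp(−(20.4−18.33)²/(2·3.48²)) = 0.114639·exp(-0.17691) = 0.0960505
  f_B = (1/(3.26·√(2π)))·exp(−(20.4−20.14)²/(2·3.26²)) = 0.122375·exp(-0.00318) = 0.121986
Unnormalised posteriors:
  w_A·f_A = 0.82 × 0.0960505 = 0.0787614
  w_B·f_B = 0.18 × 0.121986 = 0.0219575
Evidence: 0.0787614 + 0.0219575 = 0.100719
Responsibility of Setting A: 0.0787614 / 0.100719 ≈ 0.7820

0.7820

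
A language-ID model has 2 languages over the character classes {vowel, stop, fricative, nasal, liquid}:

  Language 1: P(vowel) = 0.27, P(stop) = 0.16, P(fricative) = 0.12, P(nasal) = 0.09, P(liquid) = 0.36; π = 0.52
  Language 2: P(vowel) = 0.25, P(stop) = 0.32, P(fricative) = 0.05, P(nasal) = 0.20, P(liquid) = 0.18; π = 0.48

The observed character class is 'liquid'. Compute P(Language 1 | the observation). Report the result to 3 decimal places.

0.684

The responsibility of component k is π_k f_k(x) divided by Σ_j π_j f_j(x).
Evaluate each component's likelihood at the observed value:
  p_1 = P(liquid | comp) = 0.36
  p_2 = P(liquid | comp) = 0.18
Multiply by the mixture weights:
  π_1·p_1 = 0.52 × 0.36 = 0.1872
  π_2·p_2 = 0.48 × 0.18 = 0.0864
Sum: 0.1872 + 0.0864 = 0.2736
P(Language 1 | 'liquid') = 0.1872 / 0.2736 ≈ 0.684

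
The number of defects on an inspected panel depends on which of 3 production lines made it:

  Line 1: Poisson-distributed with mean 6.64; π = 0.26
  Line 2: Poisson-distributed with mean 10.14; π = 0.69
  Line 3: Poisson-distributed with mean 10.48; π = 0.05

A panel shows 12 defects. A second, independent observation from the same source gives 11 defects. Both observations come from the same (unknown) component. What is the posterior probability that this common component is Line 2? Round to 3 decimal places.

0.907

P(component k | x) = w_k·f_k(x) / marginal(x), where marginal(x) = Σ_j w_j·f_j(x).
Since both observations come from the same component, the likelihood for component k is f_k(x₁)·f_k(x₂).
  L_1 = [0.0200431] × [0.0362224] = 0.00072601
  L_2 = [0.0973582] × [0.115217] = 0.0112173
  L_3 = [0.102942] × [0.117872] = 0.012134
Multiply by the mixture weights:
  w_1·L_1 = 0.26 × 0.00072601 = 0.000188763
  w_2·L_2 = 0.69 × 0.0112173 = 0.00773993
  w_3·L_3 = 0.05 × 0.012134 = 0.000606701
Evidence: 0.000188763 + 0.00773993 + 0.000606701 = 0.0085354
Responsibility of Line 2: 0.00773993 / 0.0085354 ≈ 0.907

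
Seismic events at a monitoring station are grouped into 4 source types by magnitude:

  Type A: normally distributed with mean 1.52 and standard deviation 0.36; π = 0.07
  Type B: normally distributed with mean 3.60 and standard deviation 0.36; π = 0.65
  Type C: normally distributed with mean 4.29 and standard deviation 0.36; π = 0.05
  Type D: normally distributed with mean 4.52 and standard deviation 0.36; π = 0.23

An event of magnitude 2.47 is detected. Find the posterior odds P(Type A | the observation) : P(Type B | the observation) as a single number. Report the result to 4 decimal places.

0.4566

Only the two components matter; the odds are (P(Z=i) f_i(x)) / (P(Z=j) f_j(x)).
Evaluate each component's likelihood at the observed value:
  L_A = (1/(0.36·√(2π)))·exp(−(2.47−1.52)²/(2·0.36²)) = 1.108173·exp(-3.48187) = 0.0340763
  L_B = (1/(0.36·√(2π)))·exp(−(2.47−3.60)²/(2·0.36²)) = 1.108173·exp(-4.92631) = 0.00803781
  L_C = (1/(0.36·√(2π)))·exp(−(2.47−4.29)²/(2·0.36²)) = 1.108173·exp(-12.77932) = 3.12334e-06
  L_D = (1/(0.36·√(2π)))·exp(−(2.47−4.52)²/(2·0.36²)) = 1.108173·exp(-16.21335) = 1.00749e-07
Posterior odds = (P(Z=A)·L_A) / (P(Z=B)·L_B) = (0.07·0.0340763) / (0.65·0.00803781) = 0.00238534 / 0.00522457 ≈ 0.4566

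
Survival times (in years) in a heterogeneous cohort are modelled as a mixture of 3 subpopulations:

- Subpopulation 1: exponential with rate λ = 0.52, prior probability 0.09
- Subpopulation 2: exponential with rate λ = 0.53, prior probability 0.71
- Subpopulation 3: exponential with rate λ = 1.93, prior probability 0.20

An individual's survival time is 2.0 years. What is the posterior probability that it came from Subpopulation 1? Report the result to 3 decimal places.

Posterior ∝ prior × likelihood, so P(k | x) ∝ P(Z=k) f_k(x); normalise over all components.
Component likelihoods at x = 2.0 years:
  f_1 = 0.52·e^(−0.52·2.0) = 0.52·e^(−1.0400) = 0.183796
  f_2 = 0.53·e^(−0.53·2.0) = 0.53·e^(−1.0600) = 0.183622
  f_3 = 1.93·e^(−1.93·2.0) = 1.93·e^(−3.8600) = 0.0406612
Weight by the priors:
  P(Z=1)·f_1 = 0.09 × 0.183796 = 0.0165417
  P(Z=2)·f_2 = 0.71 × 0.183622 = 0.130371
  P(Z=3)·f_3 = 0.20 × 0.0406612 = 0.00813225
Normaliser: 0.0165417 + 0.130371 + 0.00813225 = 0.155045
So the posterior for Subpopulation 1 is 0.0165417 / 0.155045 ≈ 0.107.

0.107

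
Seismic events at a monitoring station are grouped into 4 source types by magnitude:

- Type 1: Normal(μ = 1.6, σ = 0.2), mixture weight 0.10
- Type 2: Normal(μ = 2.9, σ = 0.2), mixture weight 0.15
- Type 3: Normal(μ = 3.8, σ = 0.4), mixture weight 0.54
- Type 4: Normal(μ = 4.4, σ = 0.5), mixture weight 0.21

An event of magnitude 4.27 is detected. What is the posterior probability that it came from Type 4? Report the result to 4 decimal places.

The responsibility of component k is π_k f_k(x) divided by Σ_j π_j f_j(x).
Evaluate each component's likelihood at the observed value:
  p_1 = (1/(0.2·√(2π)))·exp(−(4.27−1.6)²/(2·0.2²)) = 1.994711·exp(-89.11125) = 3.97517e-39
  p_2 = (1/(0.2·√(2π)))·exp(−(4.27−2.9)²/(2·0.2²)) = 1.994711·exp(-23.46125) = 1.29059e-10
  p_3 = (1/(0.4·√(2π)))·exp(−(4.27−3.8)²/(2·0.4²)) = 0.997356·exp(-0.69031) = 0.500093
  p_4 = (1/(0.5·√(2π)))·exp(−(4.27−4.4)²/(2·0.5²)) = 0.797885·exp(-0.03380) = 0.771367
Multiply by the mixture weights:
  π_1·p_1 = 0.10 × 3.97517e-39 = 3.97517e-40
  π_2·p_2 = 0.15 × 1.29059e-10 = 1.93589e-11
  π_3·p_3 = 0.54 × 0.500093 = 0.27005
  π_4·p_4 = 0.21 × 0.771367 = 0.161987
Sum: 3.97517e-40 + 1.93589e-11 + 0.27005 + 0.161987 = 0.432037
P(Type 4 | 4.27) = 0.161987 / 0.432037 ≈ 0.3749

0.3749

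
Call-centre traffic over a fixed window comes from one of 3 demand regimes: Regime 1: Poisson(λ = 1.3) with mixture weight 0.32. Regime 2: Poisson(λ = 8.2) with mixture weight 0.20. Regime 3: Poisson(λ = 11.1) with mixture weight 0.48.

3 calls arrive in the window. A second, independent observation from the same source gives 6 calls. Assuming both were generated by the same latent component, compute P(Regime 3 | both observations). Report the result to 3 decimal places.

The responsibility of component k is P(Z=k) f_k(x) divided by Σ_j P(Z=j) f_j(x).
Since both observations come from the same component, the likelihood for component k is f_k(x₁)·f_k(x₂).
  p_1 = [e^(−1.3)·1.3^3/3! = 0.0997921] × [0.00182703] = 0.000182323
  p_2 = [e^(−8.2)·8.2^3/3! = 0.0252392] × [0.115967] = 0.00292692
  p_3 = [e^(−11.1)·11.1^3/3! = 0.00344468] × [0.0392588] = 0.000135234
Weight by the priors:
  P(Z=1)·p_1 = 0.32 × 0.000182323 = 5.83433e-05
  P(Z=2)·p_2 = 0.20 × 0.00292692 = 0.000585385
  P(Z=3)·p_3 = 0.48 × 0.000135234 = 6.49123e-05
Evidence: 5.83433e-05 + 0.000585385 + 6.49123e-05 = 0.00070864
So the posterior for Regime 3 is 6.49123e-05 / 0.00070864 ≈ 0.092.

0.092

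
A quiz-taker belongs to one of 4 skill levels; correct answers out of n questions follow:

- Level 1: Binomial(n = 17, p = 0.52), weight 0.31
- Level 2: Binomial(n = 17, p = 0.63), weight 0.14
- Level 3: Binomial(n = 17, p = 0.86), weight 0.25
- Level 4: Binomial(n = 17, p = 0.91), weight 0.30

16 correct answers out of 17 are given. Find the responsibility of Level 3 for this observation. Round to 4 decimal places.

0.3428

Apply Bayes' rule: the posterior for each component is proportional to its prior times its likelihood at x.
Binomial probabilities:
  p_1 = C(17,16)·0.52^16·0.48^1 = 17·2.85794e-05·0.48 = 0.000233208
  p_2 = C(17,16)·0.63^16·0.37^1 = 17·0.000615813·0.37 = 0.00387346
  p_3 = C(17,16)·0.86^16·0.14^1 = 17·0.0895314·0.14 = 0.213085
  p_4 = C(17,16)·0.91^16·0.09^1 = 17·0.221137·0.09 = 0.33834
Multiply by the mixture weights:
  π_1·p_1 = 0.31 × 0.000233208 = 7.22945e-05
  π_2·p_2 = 0.14 × 0.00387346 = 0.000542285
  π_3·p_3 = 0.25 × 0.213085 = 0.0532712
  π_4·p_4 = 0.30 × 0.33834 = 0.101502
Denominator: 7.22945e-05 + 0.000542285 + 0.0532712 + 0.101502 = 0.155388
So the posterior for Level 3 is 0.0532712 / 0.155388 ≈ 0.3428.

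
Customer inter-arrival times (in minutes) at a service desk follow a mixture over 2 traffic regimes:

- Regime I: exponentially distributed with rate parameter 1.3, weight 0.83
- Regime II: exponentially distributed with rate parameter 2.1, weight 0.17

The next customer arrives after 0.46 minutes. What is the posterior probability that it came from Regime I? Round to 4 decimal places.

Apply Bayes' rule: the posterior for each component is proportional to its prior times its likelihood at x.
Evaluate each component's likelihood at the observed value:
  f_I = 0.714883
  f_II = 0.799265
Prior × likelihood for each component:
  π_I·f_I = 0.83 × 0.714883 = 0.593353
  π_II·f_II = 0.17 × 0.799265 = 0.135875
Evidence: 0.593353 + 0.135875 = 0.729228
P(Regime I | 0.46 minutes) ≈ 0.8137

0.8137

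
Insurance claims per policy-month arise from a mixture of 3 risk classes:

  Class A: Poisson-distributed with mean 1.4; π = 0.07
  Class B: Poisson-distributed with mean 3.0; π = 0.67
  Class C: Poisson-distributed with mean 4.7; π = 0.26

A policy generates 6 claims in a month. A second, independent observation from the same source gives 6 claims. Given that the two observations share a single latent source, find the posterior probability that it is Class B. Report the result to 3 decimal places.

Posterior ∝ prior × likelihood, so P(k | x) ∝ π_k f_k(x); normalise over all components.
Since both observations come from the same component, the likelihood for component k is f_k(x₁)·f_k(x₂).
  L_A = [e^(−1.4)·1.4^6/6! = 0.00257883] × [0.00257883] = 6.65039e-06
  L_B = [e^(−3.0)·3.0^6/6! = 0.0504094] × [0.0504094] = 0.00254111
  L_C = [e^(−4.7)·4.7^6/6! = 0.136167] × [0.136167] = 0.0185413
Unnormalised posteriors:
  π_A·L_A = 0.07 × 6.65039e-06 = 4.65527e-07
  π_B·L_B = 0.67 × 0.00254111 = 0.00170254
  π_C·L_C = 0.26 × 0.0185413 = 0.00482075
Marginal: 4.65527e-07 + 0.00170254 + 0.00482075 = 0.00652376
So the posterior for Class B is 0.00170254 / 0.00652376 ≈ 0.261.

0.261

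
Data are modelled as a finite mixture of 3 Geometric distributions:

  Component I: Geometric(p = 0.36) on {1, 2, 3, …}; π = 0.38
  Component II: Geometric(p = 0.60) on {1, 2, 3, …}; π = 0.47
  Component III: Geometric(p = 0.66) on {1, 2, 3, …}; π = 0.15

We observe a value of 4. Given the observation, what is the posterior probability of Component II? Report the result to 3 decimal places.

Posterior ∝ prior × likelihood, so P(k | x) ∝ w_k f_k(x); normalise over all components.
Evaluate each component's likelihood at the observed value:
  L_I = 0.36·(1−0.36)^3 = 0.36·0.262144 = 0.0943718
  L_II = 0.60·(1−0.60)^3 = 0.60·0.064 = 0.0384
  L_III = 0.66·(1−0.66)^3 = 0.66·0.039304 = 0.0259406
Weight by the priors:
  w_I·L_I = 0.38 × 0.0943718 = 0.0358613
  w_II·L_II = 0.47 × 0.0384 = 0.018048
  w_III·L_III = 0.15 × 0.0259406 = 0.0038911
Marginal: 0.0358613 + 0.018048 + 0.0038911 = 0.0578004
P(Component II | the observation) = 0.018048 / 0.0578004 ≈ 0.312

0.312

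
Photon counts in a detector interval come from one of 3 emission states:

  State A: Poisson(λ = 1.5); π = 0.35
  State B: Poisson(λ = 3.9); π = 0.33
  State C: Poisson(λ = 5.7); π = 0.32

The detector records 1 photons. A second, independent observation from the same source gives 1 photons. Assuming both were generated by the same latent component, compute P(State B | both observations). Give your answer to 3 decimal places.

0.050

Posterior ∝ prior × likelihood, so P(k | x) ∝ π_k f_k(x); normalise over all components.
Since both observations come from the same component, the likelihood for component k is f_k(x₁)·f_k(x₂).
  f_A = [0.334695] × [0.334695] = 0.112021
  f_B = [0.0789435] × [0.0789435] = 0.00623207
  f_C = [0.019072] × [0.019072] = 0.000363741
Prior × likelihood for each component:
  π_A·f_A = 0.35 × 0.112021 = 0.0392073
  π_B·f_B = 0.33 × 0.00623207 = 0.00205658
  π_C·f_C = 0.32 × 0.000363741 = 0.000116397
Evidence: 0.0392073 + 0.00205658 + 0.000116397 = 0.0413803
P(State B | data) = 0.00205658 / 0.0413803 ≈ 0.050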